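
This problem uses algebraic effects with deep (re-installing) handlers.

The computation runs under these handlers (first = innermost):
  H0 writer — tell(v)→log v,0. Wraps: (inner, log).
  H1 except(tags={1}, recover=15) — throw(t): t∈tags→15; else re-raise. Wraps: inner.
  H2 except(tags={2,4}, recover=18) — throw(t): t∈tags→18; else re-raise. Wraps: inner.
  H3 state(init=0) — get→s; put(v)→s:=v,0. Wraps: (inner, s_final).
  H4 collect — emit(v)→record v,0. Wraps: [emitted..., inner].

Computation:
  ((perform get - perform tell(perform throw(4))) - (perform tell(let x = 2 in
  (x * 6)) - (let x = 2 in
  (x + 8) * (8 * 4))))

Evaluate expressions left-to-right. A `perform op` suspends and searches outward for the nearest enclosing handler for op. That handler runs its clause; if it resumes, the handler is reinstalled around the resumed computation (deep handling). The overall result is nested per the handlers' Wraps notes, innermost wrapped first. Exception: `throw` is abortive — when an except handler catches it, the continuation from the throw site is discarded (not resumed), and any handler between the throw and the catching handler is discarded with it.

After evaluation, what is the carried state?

Answer: 0

Evaluation trace:
get @ H3 ⇒ 0
throw(4) @ H1 re-raised
throw(4) @ H2 caught ⇒ 18
H3 returns (18, 0)
H4 returns [(18, 0)]
= [(18, 0)]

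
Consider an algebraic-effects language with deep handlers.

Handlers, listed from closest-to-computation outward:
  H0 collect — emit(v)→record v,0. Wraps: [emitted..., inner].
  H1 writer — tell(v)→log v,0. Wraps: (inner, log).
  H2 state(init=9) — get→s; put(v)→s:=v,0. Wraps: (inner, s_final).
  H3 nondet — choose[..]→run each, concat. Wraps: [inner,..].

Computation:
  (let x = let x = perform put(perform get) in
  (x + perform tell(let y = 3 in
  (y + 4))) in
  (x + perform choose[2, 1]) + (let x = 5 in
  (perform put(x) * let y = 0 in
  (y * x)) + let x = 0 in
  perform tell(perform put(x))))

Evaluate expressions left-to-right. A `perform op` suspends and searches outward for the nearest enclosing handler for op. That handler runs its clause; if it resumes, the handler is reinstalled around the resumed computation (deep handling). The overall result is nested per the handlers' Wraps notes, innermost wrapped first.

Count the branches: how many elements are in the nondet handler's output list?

Answer: 2

Working:
get @ H2 ⇒ 9
put(9) @ H2 ⇒ s:=9
tell(7) @ H1 ⇒ log+=7
choose[2, 1] @ H3
  branch[0] choose=2:
    put(5) @ H2 ⇒ s:=5
    put(0) @ H2 ⇒ s:=0
    tell(0) @ H1 ⇒ log+=0
    H0 returns [2]
    H1 returns ([2], (7, 0))
    H2 returns (([2], (7, 0)), 0)
    H3 returns [(([2], (7, 0)), 0)]
  branch[1] choose=1:
    put(5) @ H2 ⇒ s:=5
    put(0) @ H2 ⇒ s:=0
    tell(0) @ H1 ⇒ log+=0
    H0 returns [1]
    H1 returns ([1], (7, 0))
    H2 returns (([1], (7, 0)), 0)
    H3 returns [(([1], (7, 0)), 0)]
= [(([2], (7, 0)), 0), (([1], (7, 0)), 0)]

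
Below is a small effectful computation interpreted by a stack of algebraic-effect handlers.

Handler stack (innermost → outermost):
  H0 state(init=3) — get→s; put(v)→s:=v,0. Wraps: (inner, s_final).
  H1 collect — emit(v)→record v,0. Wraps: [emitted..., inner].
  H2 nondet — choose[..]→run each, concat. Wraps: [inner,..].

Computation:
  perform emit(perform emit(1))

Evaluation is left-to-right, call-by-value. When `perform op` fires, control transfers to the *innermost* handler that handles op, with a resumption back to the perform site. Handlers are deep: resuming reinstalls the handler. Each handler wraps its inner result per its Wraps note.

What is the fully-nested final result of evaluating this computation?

Working:
emit(1) @ H1 ⇒ out+=1
emit(0) @ H1 ⇒ out+=0
H0 returns (0, 3)
H1 returns [1, 0, (0, 3)]
H2 returns [[1, 0, (0, 3)]]
= [[1, 0, (0, 3)]]

Answer: [[1, 0, (0, 3)]]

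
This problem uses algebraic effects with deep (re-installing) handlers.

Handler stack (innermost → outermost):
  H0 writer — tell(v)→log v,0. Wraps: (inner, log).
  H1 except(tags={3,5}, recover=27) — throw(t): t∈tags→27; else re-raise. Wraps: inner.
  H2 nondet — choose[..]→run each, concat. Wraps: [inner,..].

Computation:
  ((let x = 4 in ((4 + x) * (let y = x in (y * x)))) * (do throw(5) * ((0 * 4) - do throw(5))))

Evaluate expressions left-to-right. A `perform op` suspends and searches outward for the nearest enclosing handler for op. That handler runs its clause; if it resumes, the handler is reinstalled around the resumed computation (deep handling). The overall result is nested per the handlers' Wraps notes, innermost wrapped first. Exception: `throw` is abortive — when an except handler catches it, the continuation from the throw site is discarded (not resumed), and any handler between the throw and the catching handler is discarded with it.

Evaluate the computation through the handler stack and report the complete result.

Evaluation trace:
throw(5) @ H1 caught ⇒ 27
H2 returns [27]
= [27]

Answer: [27]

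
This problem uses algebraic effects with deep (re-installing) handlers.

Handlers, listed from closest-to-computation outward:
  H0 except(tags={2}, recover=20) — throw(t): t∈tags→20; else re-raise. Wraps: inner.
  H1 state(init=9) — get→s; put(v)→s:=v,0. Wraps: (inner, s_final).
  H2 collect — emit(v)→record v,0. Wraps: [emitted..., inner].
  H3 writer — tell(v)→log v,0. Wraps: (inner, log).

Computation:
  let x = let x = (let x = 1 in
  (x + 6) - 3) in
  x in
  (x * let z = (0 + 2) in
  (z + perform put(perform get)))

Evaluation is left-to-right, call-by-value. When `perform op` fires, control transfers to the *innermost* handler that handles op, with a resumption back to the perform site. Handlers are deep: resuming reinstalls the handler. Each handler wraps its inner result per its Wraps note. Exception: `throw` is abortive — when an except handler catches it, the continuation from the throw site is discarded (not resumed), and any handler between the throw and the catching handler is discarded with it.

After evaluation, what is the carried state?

Working:
get @ H1 ⇒ 9
put(9) @ H1 ⇒ s:=9
H0 returns 8
H1 returns (8, 9)
H2 returns [(8, 9)]
H3 returns ([(8, 9)], ())
= ([(8, 9)], ())

Answer: 9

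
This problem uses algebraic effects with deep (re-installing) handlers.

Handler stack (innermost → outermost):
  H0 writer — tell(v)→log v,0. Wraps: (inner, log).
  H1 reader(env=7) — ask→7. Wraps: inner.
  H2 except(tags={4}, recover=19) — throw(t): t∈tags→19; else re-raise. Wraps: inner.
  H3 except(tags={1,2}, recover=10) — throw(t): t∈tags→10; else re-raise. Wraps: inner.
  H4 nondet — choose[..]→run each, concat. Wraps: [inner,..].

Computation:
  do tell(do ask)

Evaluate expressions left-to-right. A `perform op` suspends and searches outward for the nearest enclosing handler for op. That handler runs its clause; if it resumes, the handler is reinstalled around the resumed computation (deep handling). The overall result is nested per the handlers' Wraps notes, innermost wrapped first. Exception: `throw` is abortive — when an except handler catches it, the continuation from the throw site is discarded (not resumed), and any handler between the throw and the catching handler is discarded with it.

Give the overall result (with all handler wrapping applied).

Step-by-step:
ask @ H1 ⇒ 7
tell(7) @ H0 ⇒ log+=7
H0 returns (0, (7))
H1 returns (0, (7))
H2 returns (0, (7))
H3 returns (0, (7))
H4 returns [(0, (7))]
= [(0, (7))]

Answer: [(0, (7))]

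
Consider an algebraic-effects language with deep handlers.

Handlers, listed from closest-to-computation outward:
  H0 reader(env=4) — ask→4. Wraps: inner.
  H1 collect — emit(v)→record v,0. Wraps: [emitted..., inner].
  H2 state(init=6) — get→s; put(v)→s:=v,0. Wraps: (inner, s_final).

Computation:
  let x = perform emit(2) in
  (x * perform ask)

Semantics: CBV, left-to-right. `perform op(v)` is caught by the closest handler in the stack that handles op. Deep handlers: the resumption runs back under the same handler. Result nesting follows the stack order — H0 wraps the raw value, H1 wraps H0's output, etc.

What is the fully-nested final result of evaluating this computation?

Evaluation trace:
emit(2) @ H1 ⇒ out+=2
ask @ H0 ⇒ 4
H0 returns 0
H1 returns [2, 0]
H2 returns ([2, 0], 6)
= ([2, 0], 6)

Answer: ([2, 0], 6)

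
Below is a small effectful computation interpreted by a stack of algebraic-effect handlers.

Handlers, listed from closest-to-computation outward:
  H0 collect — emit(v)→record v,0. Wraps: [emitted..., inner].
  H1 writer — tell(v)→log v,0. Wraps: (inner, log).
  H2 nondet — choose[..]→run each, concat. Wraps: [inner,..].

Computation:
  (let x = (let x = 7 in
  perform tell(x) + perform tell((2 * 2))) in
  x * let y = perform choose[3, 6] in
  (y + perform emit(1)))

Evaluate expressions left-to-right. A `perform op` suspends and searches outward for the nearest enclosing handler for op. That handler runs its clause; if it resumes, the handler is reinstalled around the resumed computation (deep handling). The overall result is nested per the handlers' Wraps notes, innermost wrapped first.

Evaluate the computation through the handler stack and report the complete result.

Step-by-step:
tell(7) @ H1 ⇒ log+=7
tell(4) @ H1 ⇒ log+=4
choose[3, 6] @ H2
  branch[0] choose=3:
    emit(1) @ H0 ⇒ out+=1
    H0 returns [1, 0]
    H1 returns ([1, 0], (7, 4))
    H2 returns [([1, 0], (7, 4))]
  branch[1] choose=6:
    emit(1) @ H0 ⇒ out+=1
    H0 returns [1, 0]
    H1 returns ([1, 0], (7, 4))
    H2 returns [([1, 0], (7, 4))]
= [([1, 0], (7, 4)), ([1, 0], (7, 4))]

Answer: [([1, 0], (7, 4)), ([1, 0], (7, 4))]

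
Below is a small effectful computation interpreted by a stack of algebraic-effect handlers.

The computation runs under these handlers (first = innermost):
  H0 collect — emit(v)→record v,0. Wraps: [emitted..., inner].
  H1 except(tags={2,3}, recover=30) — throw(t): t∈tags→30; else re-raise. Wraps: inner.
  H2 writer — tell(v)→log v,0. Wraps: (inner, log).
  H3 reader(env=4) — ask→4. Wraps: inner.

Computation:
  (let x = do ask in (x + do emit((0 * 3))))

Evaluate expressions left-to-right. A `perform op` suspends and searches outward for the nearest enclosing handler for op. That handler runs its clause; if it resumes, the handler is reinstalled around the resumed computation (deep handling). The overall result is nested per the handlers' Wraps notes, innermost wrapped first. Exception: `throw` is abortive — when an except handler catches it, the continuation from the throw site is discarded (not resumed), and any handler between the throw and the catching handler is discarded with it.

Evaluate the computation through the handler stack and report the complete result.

Step-by-step:
ask @ H3 ⇒ 4
emit(0) @ H0 ⇒ out+=0
H0 returns [0, 4]
H1 returns [0, 4]
H2 returns ([0, 4], ())
H3 returns ([0, 4], ())
= ([0, 4], ())

Answer: ([0, 4], ())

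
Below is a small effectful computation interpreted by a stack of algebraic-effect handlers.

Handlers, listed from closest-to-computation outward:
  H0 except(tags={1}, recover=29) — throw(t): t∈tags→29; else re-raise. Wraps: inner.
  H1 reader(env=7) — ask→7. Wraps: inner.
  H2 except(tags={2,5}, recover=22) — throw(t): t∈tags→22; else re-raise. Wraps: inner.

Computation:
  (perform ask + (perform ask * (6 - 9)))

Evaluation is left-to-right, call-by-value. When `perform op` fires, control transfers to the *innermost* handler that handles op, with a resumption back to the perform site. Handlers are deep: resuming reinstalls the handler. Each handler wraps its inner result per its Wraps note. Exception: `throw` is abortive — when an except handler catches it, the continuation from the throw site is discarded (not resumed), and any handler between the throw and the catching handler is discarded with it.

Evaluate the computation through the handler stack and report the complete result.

Answer: -14

Working:
ask @ H1 ⇒ 7
ask @ H1 ⇒ 7
H0 returns -14
H1 returns -14
H2 returns -14
= -14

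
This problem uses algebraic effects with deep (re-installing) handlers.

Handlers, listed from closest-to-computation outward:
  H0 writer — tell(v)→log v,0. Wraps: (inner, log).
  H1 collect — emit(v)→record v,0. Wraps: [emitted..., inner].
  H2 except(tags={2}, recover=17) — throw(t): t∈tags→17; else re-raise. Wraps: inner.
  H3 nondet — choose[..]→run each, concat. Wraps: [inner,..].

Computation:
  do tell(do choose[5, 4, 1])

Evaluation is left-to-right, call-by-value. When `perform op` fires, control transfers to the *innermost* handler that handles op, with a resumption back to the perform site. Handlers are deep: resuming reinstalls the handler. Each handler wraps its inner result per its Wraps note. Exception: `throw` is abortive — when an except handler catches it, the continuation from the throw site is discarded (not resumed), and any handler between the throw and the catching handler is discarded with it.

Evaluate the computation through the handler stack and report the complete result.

Evaluation trace:
choose[5, 4, 1] @ H3
  branch[0] choose=5:
    tell(5) @ H0 ⇒ log+=5
    H0 returns (0, (5))
    H1 returns [(0, (5))]
    H2 returns [(0, (5))]
    H3 returns [[(0, (5))]]
  branch[1] choose=4:
    tell(4) @ H0 ⇒ log+=4
    H0 returns (0, (4))
    H1 returns [(0, (4))]
    H2 returns [(0, (4))]
    H3 returns [[(0, (4))]]
  branch[2] choose=1:
    tell(1) @ H0 ⇒ log+=1
    H0 returns (0, (1))
    H1 returns [(0, (1))]
    H2 returns [(0, (1))]
    H3 returns [[(0, (1))]]
= [[(0, (5))], [(0, (4))], [(0, (1))]]

Answer: [[(0, (5))], [(0, (4))], [(0, (1))]]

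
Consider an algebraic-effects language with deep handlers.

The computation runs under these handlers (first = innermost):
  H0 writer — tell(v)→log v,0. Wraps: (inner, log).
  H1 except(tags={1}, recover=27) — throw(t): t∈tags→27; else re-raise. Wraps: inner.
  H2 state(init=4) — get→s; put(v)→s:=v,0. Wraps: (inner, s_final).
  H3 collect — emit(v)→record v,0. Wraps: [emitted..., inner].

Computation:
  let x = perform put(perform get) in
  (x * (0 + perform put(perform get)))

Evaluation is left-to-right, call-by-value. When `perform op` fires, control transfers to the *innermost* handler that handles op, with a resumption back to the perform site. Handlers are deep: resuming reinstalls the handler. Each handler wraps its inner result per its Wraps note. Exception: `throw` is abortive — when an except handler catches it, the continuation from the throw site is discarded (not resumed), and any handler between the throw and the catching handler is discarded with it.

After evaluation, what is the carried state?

Evaluation trace:
get @ H2 ⇒ 4
put(4) @ H2 ⇒ s:=4
get @ H2 ⇒ 4
put(4) @ H2 ⇒ s:=4
H0 returns (0, ())
H1 returns (0, ())
H2 returns ((0, ()), 4)
H3 returns [((0, ()), 4)]
= [((0, ()), 4)]

Answer: 4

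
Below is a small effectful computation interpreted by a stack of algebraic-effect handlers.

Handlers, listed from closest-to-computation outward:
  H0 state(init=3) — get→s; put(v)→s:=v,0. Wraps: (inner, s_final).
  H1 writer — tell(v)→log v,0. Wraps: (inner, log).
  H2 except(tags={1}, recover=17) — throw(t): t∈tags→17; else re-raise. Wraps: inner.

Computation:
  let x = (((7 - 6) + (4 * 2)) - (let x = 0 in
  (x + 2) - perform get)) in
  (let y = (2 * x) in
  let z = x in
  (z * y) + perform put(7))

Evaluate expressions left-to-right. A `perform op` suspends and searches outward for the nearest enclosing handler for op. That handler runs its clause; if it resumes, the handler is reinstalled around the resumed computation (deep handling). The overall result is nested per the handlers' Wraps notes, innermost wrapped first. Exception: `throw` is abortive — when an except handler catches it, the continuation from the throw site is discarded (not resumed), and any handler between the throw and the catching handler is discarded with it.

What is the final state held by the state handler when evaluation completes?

Step-by-step:
get @ H0 ⇒ 3
put(7) @ H0 ⇒ s:=7
H0 returns (200, 7)
H1 returns ((200, 7), ())
H2 returns ((200, 7), ())
= ((200, 7), ())

Answer: 7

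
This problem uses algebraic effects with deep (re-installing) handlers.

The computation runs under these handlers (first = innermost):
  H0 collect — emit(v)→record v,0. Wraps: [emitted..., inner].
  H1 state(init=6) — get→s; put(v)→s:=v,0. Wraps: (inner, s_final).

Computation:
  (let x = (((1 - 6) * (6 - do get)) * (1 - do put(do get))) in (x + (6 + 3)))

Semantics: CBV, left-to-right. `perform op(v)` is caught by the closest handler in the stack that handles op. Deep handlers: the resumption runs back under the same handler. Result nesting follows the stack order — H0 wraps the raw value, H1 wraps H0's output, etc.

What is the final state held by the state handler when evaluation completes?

Answer: 6

Step-by-step:
get @ H1 ⇒ 6
get @ H1 ⇒ 6
put(6) @ H1 ⇒ s:=6
H0 returns [9]
H1 returns ([9], 6)
= ([9], 6)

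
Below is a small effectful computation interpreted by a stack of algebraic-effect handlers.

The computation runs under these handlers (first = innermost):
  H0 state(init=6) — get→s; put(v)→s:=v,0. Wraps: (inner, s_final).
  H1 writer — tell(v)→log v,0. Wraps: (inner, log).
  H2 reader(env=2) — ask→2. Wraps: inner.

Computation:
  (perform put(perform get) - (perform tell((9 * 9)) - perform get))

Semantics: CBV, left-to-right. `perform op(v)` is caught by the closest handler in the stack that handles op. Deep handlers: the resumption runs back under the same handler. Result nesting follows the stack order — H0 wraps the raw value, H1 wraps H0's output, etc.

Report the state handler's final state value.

Step-by-step:
get @ H0 ⇒ 6
put(6) @ H0 ⇒ s:=6
tell(81) @ H1 ⇒ log+=81
get @ H0 ⇒ 6
H0 returns (6, 6)
H1 returns ((6, 6), (81))
H2 returns ((6, 6), (81))
= ((6, 6), (81))

Answer: 6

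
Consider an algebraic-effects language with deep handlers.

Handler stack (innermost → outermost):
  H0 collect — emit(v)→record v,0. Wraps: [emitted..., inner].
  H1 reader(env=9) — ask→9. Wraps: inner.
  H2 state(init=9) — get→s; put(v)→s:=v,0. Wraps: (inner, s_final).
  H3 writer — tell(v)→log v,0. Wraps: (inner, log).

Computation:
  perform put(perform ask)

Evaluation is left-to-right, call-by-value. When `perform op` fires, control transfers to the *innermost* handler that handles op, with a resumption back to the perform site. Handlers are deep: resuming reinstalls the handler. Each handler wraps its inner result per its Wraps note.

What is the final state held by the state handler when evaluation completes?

Answer: 9

Evaluation trace:
ask @ H1 ⇒ 9
put(9) @ H2 ⇒ s:=9
H0 returns [0]
H1 returns [0]
H2 returns ([0], 9)
H3 returns (([0], 9), ())
= (([0], 9), ())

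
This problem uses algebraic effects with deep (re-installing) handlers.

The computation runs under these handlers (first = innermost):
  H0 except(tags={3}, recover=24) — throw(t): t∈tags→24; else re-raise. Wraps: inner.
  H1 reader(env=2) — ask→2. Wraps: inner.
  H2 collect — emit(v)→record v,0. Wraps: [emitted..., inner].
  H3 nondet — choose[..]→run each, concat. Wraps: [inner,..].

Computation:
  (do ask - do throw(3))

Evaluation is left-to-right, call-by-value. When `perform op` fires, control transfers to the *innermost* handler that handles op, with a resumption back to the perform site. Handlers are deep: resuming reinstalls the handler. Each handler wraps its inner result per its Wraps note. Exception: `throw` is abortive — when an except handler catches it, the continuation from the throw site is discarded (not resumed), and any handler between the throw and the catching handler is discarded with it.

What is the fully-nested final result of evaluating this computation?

Answer: [[24]]

Evaluation trace:
ask @ H1 ⇒ 2
throw(3) @ H0 caught ⇒ 24
H1 returns 24
H2 returns [24]
H3 returns [[24]]
= [[24]]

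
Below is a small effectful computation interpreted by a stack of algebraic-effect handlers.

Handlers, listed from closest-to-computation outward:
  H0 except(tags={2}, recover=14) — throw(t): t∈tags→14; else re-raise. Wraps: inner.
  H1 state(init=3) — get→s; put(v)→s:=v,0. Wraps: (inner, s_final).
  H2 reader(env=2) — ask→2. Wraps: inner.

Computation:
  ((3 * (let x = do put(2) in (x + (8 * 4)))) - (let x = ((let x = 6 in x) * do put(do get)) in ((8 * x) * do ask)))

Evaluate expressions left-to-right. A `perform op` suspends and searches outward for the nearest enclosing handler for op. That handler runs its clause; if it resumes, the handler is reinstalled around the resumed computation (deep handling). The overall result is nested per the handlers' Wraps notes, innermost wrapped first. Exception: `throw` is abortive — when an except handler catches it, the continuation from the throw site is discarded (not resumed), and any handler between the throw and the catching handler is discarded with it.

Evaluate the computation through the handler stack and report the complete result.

Answer: (96, 2)

Evaluation trace:
put(2) @ H1 ⇒ s:=2
get @ H1 ⇒ 2
put(2) @ H1 ⇒ s:=2
ask @ H2 ⇒ 2
H0 returns 96
H1 returns (96, 2)
H2 returns (96, 2)
= (96, 2)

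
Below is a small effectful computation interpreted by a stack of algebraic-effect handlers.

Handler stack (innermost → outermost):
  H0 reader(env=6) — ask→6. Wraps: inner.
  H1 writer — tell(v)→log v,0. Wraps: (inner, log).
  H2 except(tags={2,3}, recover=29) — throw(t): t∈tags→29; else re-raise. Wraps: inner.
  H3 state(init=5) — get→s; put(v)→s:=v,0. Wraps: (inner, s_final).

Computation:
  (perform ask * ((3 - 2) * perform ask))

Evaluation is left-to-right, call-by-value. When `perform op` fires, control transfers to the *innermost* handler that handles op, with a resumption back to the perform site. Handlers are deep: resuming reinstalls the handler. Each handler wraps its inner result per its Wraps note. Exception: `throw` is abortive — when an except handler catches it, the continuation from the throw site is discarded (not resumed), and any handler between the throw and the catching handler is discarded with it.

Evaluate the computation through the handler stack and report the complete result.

Working:
ask @ H0 ⇒ 6
ask @ H0 ⇒ 6
H0 returns 36
H1 returns (36, ())
H2 returns (36, ())
H3 returns ((36, ()), 5)
= ((36, ()), 5)

Answer: ((36, ()), 5)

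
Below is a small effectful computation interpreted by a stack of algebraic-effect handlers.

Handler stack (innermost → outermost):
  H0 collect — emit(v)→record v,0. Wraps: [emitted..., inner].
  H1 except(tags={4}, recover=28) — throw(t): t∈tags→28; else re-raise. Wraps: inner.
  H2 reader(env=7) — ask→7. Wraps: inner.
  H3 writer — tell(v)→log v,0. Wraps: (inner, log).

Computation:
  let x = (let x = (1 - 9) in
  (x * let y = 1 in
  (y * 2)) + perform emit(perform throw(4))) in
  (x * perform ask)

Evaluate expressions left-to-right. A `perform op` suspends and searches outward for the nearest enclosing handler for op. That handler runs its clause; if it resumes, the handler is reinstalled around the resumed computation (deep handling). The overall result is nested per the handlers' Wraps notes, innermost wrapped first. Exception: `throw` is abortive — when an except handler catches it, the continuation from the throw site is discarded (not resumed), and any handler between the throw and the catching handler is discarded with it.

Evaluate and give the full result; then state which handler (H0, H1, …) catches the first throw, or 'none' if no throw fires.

Evaluation trace:
throw(4) @ H1 caught ⇒ 28
H2 returns 28
H3 returns (28, ())
= (28, ())

Answer: (28, ()) ; first throw caught by: H1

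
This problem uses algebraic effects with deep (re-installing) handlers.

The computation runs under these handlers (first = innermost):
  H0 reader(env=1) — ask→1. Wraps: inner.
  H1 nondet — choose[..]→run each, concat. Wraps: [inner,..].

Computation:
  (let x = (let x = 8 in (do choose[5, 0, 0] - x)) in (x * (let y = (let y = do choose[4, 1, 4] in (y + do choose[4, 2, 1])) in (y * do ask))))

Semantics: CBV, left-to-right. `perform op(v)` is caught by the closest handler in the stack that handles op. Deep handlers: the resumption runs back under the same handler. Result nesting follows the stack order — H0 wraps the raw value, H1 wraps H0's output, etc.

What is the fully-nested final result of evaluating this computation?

Evaluation trace:
choose[5, 0, 0] @ H1
  branch[0] choose=5:
    choose[4, 1, 4] @ H1
      branch[0] choose=4:
        choose[4, 2, 1] @ H1
          branch[0] choose=4:
            ask @ H0 ⇒ 1
            H0 returns -24
            H1 returns [-24]
          branch[1] choose=2:
            ask @ H0 ⇒ 1
            H0 returns -18
            H1 returns [-18]
          branch[2] choose=1:
            ask @ H0 ⇒ 1
            H0 returns -15
            H1 returns [-15]
      branch[1] choose=1:
        choose[4, 2, 1] @ H1
          branch[0] choose=4:
            ask @ H0 ⇒ 1
            H0 returns -15
            H1 returns [-15]
          branch[1] choose=2:
            ask @ H0 ⇒ 1
            H0 returns -9
            H1 returns [-9]
          branch[2] choose=1:
            ask @ H0 ⇒ 1
            H0 returns -6
            H1 returns [-6]
      branch[2] choose=4:
        choose[4, 2, 1] @ H1
          branch[0] choose=4:
            ask @ H0 ⇒ 1
            H0 returns -24
            H1 returns [-24]
          branch[1] choose=2:
            ask @ H0 ⇒ 1
            H0 returns -18
            H1 returns [-18]
          branch[2] choose=1:
            ask @ H0 ⇒ 1
            H0 returns -15
            H1 returns [-15]
  branch[1] choose=0:
    choose[4, 1, 4] @ H1
      branch[0] choose=4:
        choose[4, 2, 1] @ H1
          branch[0] choose=4:
            ask @ H0 ⇒ 1
            H0 returns -64
            H1 returns [-64]
          branch[1] choose=2:
            ask @ H0 ⇒ 1
            H0 returns -48
            H1 returns [-48]
          branch[2] choose=1:
            ask @ H0 ⇒ 1
            H0 returns -40
            H1 returns [-40]
      branch[1] choose=1:
        choose[4, 2, 1] @ H1
          branch[0] choose=4:
            ask @ H0 ⇒ 1
            H0 returns -40
            H1 returns [-40]
          branch[1] choose=2:
            ask @ H0 ⇒ 1
            H0 returns -24
            H1 returns [-24]
          branch[2] choose=1:
            ask @ H0 ⇒ 1
            H0 returns -16
            H1 returns [-16]
      branch[2] choose=4:
        choose[4, 2, 1] @ H1
          branch[0] choose=4:
            ask @ H0 ⇒ 1
            H0 returns -64
            H1 returns [-64]
          branch[1] choose=2:
            ask @ H0 ⇒ 1
            H0 returns -48
            H1 returns [-48]
          branch[2] choose=1:
            ask @ H0 ⇒ 1
            H0 returns -40
            H1 returns [-40]
  branch[2] choose=0:
    choose[4, 1, 4] @ H1
      branch[0] choose=4:
        choose[4, 2, 1] @ H1
          branch[0] choose=4:
            ask @ H0 ⇒ 1
            H0 returns -64
            H1 returns [-64]
          branch[1] choose=2:
            ask @ H0 ⇒ 1
            H0 returns -48
            H1 returns [-48]
          branch[2] choose=1:
            ask @ H0 ⇒ 1
            H0 returns -40
            H1 returns [-40]
      branch[1] choose=1:
        choose[4, 2, 1] @ H1
          branch[0] choose=4:
            ask @ H0 ⇒ 1
            H0 returns -40
            H1 returns [-40]
          branch[1] choose=2:
            ask @ H0 ⇒ 1
            H0 returns -24
            H1 returns [-24]
          branch[2] choose=1:
            ask @ H0 ⇒ 1
            H0 returns -16
            H1 returns [-16]
      branch[2] choose=4:
        choose[4, 2, 1] @ H1
          branch[0] choose=4:
            ask @ H0 ⇒ 1
            H0 returns -64
            H1 returns [-64]
          branch[1] choose=2:
            ask @ H0 ⇒ 1
            H0 returns -48
            H1 returns [-48]
          branch[2] choose=1:
            ask @ H0 ⇒ 1
            H0 returns -40
            H1 returns [-40]
= [-24, -18, -15, -15, -9, -6, -24, -18, -15, -64, -48, -40, -40, -24, -16, -64, -48, -40, -64, -48, -40, -40, -24, -16, -64, -48, -40]

Answer: [-24, -18, -15, -15, -9, -6, -24, -18, -15, -64, -48, -40, -40, -24, -16, -64, -48, -40, -64, -48, -40, -40, -24, -16, -64, -48, -40]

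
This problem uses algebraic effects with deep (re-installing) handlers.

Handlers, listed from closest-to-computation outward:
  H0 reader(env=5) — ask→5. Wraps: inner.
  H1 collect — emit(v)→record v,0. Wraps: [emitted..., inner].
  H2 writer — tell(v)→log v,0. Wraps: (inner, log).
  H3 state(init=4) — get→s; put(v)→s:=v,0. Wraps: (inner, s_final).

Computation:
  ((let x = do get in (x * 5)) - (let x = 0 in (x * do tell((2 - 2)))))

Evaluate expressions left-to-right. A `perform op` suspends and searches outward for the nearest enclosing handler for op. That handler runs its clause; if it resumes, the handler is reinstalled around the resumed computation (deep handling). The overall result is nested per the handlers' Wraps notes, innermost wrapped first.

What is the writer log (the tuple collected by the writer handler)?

Step-by-step:
get @ H3 ⇒ 4
tell(0) @ H2 ⇒ log+=0
H0 returns 20
H1 returns [20]
H2 returns ([20], (0))
H3 returns (([20], (0)), 4)
= (([20], (0)), 4)

Answer: (0)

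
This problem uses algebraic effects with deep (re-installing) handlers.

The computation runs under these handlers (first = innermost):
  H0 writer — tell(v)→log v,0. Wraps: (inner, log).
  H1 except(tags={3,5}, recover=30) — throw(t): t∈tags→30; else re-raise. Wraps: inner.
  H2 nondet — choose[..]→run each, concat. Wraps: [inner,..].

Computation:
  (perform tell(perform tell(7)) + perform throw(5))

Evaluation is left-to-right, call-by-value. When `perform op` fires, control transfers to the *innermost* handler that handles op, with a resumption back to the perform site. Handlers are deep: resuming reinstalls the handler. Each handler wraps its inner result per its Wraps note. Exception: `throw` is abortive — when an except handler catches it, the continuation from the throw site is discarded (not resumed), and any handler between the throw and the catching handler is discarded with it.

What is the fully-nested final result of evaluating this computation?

Working:
tell(7) @ H0 ⇒ log+=7
tell(0) @ H0 ⇒ log+=0
throw(5) @ H1 caught ⇒ 30
H2 returns [30]
= [30]

Answer: [30]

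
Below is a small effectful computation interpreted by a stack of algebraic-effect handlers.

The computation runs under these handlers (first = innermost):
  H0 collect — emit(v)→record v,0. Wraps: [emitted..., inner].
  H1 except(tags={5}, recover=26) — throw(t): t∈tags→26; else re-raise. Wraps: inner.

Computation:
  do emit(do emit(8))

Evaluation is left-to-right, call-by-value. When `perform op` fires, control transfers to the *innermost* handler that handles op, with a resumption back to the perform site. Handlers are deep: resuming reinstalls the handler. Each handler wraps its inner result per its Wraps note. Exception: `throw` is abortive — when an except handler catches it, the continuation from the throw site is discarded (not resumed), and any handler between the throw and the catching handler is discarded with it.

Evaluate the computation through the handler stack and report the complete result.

Evaluation trace:
emit(8) @ H0 ⇒ out+=8
emit(0) @ H0 ⇒ out+=0
H0 returns [8, 0, 0]
H1 returns [8, 0, 0]
= [8, 0, 0]

Answer: [8, 0, 0]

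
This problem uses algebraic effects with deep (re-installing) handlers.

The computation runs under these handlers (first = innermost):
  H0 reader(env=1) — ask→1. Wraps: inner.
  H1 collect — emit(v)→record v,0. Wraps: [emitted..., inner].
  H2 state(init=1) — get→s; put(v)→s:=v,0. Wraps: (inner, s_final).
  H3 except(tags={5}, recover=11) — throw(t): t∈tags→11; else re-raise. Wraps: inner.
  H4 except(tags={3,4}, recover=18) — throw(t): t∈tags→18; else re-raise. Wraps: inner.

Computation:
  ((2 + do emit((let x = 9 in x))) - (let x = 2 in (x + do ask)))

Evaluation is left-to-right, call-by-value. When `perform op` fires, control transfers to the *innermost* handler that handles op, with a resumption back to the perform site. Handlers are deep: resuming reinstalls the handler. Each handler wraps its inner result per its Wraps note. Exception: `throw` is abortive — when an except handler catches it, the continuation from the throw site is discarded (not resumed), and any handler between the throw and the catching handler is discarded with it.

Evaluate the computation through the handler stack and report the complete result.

Evaluation trace:
emit(9) @ H1 ⇒ out+=9
ask @ H0 ⇒ 1
H0 returns -1
H1 returns [9, -1]
H2 returns ([9, -1], 1)
H3 returns ([9, -1], 1)
H4 returns ([9, -1], 1)
= ([9, -1], 1)

Answer: ([9, -1], 1)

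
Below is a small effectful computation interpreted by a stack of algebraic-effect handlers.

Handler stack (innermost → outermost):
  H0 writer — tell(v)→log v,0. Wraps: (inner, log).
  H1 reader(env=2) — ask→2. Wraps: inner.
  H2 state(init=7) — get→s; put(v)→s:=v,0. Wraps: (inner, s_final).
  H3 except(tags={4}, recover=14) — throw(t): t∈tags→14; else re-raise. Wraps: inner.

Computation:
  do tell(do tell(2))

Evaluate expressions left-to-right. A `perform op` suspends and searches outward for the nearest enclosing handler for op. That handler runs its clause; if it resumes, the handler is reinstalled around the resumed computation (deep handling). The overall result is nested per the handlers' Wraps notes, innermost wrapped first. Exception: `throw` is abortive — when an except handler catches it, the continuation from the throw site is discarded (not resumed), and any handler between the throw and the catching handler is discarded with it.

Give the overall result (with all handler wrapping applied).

Answer: ((0, (2, 0)), 7)

Evaluation trace:
tell(2) @ H0 ⇒ log+=2
tell(0) @ H0 ⇒ log+=0
H0 returns (0, (2, 0))
H1 returns (0, (2, 0))
H2 returns ((0, (2, 0)), 7)
H3 returns ((0, (2, 0)), 7)
= ((0, (2, 0)), 7)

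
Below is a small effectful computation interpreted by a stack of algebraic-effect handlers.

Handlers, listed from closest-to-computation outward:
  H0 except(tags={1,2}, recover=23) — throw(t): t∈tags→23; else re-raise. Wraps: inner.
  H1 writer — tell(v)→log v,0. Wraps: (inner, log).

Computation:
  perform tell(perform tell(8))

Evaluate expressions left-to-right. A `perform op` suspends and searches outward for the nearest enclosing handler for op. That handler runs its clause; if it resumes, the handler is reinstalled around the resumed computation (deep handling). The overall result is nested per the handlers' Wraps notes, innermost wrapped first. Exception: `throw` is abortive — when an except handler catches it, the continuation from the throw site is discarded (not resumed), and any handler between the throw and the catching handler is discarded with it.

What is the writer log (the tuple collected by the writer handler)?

Answer: (8, 0)

Step-by-step:
tell(8) @ H1 ⇒ log+=8
tell(0) @ H1 ⇒ log+=0
H0 returns 0
H1 returns (0, (8, 0))
= (0, (8, 0))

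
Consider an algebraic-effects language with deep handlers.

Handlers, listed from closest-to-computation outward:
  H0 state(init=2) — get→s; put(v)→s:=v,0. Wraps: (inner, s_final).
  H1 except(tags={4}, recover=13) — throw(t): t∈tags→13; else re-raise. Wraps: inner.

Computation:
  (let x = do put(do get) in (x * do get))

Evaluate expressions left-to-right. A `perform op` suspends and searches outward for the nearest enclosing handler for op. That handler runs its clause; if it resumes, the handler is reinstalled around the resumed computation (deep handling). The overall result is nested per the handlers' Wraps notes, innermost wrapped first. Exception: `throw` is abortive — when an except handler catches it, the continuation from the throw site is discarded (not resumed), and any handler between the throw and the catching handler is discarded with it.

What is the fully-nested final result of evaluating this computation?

Answer: (0, 2)

Evaluation trace:
get @ H0 ⇒ 2
put(2) @ H0 ⇒ s:=2
get @ H0 ⇒ 2
H0 returns (0, 2)
H1 returns (0, 2)
= (0, 2)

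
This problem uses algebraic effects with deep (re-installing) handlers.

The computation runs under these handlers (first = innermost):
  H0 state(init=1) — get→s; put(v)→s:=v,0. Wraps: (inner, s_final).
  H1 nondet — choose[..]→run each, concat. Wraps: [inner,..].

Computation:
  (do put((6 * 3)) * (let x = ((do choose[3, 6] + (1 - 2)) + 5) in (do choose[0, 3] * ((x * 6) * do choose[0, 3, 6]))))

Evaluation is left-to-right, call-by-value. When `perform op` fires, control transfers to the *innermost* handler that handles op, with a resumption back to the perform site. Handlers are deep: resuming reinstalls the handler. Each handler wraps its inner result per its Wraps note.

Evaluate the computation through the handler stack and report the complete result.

Working:
put(18) @ H0 ⇒ s:=18
choose[3, 6] @ H1
  branch[0] choose=3:
    choose[0, 3] @ H1
      branch[0] choose=0:
        choose[0, 3, 6] @ H1
          branch[0] choose=0:
            H0 returns (0, 18)
            H1 returns [(0, 18)]
          branch[1] choose=3:
            H0 returns (0, 18)
            H1 returns [(0, 18)]
          branch[2] choose=6:
            H0 returns (0, 18)
            H1 returns [(0, 18)]
      branch[1] choose=3:
        choose[0, 3, 6] @ H1
          branch[0] choose=0:
            H0 returns (0, 18)
            H1 returns [(0, 18)]
          branch[1] choose=3:
            H0 returns (0, 18)
            H1 returns [(0, 18)]
          branch[2] choose=6:
            H0 returns (0, 18)
            H1 returns [(0, 18)]
  branch[1] choose=6:
    choose[0, 3] @ H1
      branch[0] choose=0:
        choose[0, 3, 6] @ H1
          branch[0] choose=0:
            H0 returns (0, 18)
            H1 returns [(0, 18)]
          branch[1] choose=3:
            H0 returns (0, 18)
            H1 returns [(0, 18)]
          branch[2] choose=6:
            H0 returns (0, 18)
            H1 returns [(0, 18)]
      branch[1] choose=3:
        choose[0, 3, 6] @ H1
          branch[0] choose=0:
            H0 returns (0, 18)
            H1 returns [(0, 18)]
          branch[1] choose=3:
            H0 returns (0, 18)
            H1 returns [(0, 18)]
          branch[2] choose=6:
            H0 returns (0, 18)
            H1 returns [(0, 18)]
= [(0, 18), (0, 18), (0, 18), (0, 18), (0, 18), (0, 18), (0, 18), (0, 18), (0, 18), (0, 18), (0, 18), (0, 18)]

Answer: [(0, 18), (0, 18), (0, 18), (0, 18), (0, 18), (0, 18), (0, 18), (0, 18), (0, 18), (0, 18), (0, 18), (0, 18)]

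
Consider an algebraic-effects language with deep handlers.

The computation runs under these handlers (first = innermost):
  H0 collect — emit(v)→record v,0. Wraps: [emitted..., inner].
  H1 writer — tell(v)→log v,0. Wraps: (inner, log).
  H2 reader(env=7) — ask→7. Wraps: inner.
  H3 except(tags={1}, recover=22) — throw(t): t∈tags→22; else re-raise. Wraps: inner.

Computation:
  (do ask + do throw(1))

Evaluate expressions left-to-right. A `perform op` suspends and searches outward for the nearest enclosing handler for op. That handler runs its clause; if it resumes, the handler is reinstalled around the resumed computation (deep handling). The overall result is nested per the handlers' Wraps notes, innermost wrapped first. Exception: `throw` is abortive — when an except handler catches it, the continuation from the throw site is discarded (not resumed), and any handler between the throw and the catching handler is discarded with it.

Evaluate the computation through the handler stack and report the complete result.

Answer: 22

Step-by-step:
ask @ H2 ⇒ 7
throw(1) @ H3 caught ⇒ 22
= 22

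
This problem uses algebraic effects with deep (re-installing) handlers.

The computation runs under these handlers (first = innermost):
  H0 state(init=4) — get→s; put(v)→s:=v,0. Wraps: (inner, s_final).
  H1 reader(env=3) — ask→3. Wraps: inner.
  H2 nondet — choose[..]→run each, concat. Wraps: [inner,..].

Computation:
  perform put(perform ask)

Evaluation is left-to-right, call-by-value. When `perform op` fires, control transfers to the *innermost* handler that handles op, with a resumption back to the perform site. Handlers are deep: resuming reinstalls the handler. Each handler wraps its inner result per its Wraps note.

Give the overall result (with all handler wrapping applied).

Step-by-step:
ask @ H1 ⇒ 3
put(3) @ H0 ⇒ s:=3
H0 returns (0, 3)
H1 returns (0, 3)
H2 returns [(0, 3)]
= [(0, 3)]

Answer: [(0, 3)]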